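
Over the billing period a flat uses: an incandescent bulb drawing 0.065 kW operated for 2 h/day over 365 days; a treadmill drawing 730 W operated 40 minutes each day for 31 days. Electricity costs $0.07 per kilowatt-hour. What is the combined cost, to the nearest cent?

incandescent bulb: Runtime = 2 h/day × 365 days = 730 h
incandescent bulb: 0.065 kW × 730 h = 47.45 kWh
treadmill: Runtime = 40 min × 31 = 1240 min = 20.666666… h
treadmill: 0.73 kW × 20.666666… h = 15.086666… kWh
Total energy = 62.536666… kWh
Cost = 62.536666… × $0.07 = $4.38

$4.38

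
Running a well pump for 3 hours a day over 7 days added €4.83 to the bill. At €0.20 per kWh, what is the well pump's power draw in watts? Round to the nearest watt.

1150 W

Energy = €4.83 ÷ €0.20/kWh = 24.15 kWh
Runtime = 3 h/day × 7 days = 21 h
Power = 24.15 kWh ÷ 21 h = 1.15 kW = 1150 W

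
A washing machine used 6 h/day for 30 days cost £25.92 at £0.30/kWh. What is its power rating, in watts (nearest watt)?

480 W

Energy = £25.92 ÷ £0.30/kWh = 86.4 kWh
Runtime = 6 h/day × 30 days = 180 h
Power = 86.4 kWh ÷ 180 h = 0.48 kW = 480 W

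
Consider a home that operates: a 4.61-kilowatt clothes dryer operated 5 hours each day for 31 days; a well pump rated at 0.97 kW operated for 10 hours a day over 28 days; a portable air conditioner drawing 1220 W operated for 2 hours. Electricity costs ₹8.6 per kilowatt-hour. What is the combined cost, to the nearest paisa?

clothes dryer: Runtime = 5 h/day × 31 days = 155 h
clothes dryer: 4.61 kW × 155 h = 714.55 kWh
well pump: Runtime = 10 h/day × 28 days = 280 h
well pump: 0.97 kW × 280 h = 271.6 kWh
portable air conditioner: 1.22 kW × 2 h = 2.44 kWh
Total energy = 988.59 kWh
Cost = 988.59 × ₹8.6 = ₹8501.87

₹8501.87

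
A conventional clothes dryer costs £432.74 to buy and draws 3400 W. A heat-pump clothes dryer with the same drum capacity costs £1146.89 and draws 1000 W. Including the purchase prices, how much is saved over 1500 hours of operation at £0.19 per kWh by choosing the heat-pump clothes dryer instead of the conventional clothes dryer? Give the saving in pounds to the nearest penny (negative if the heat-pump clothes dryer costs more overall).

conventional clothes dryer: £432.74 + (3400/1000) kW × 1500 h × £0.19 = £432.74 + £969 = £1401.74
heat-pump clothes dryer: £1146.89 + (1000/1000) kW × 1500 h × £0.19 = £1146.89 + £285 = £1431.89
Saving = £1401.74 − £1431.89 = −£30.15

-£30.15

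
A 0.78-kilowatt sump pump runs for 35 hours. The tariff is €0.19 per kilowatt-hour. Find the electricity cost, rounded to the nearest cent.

Energy = 0.78 kW × 35 h = 27.3 kWh
Cost = 27.3 kWh × €0.19/kWh = €5.19

€5.19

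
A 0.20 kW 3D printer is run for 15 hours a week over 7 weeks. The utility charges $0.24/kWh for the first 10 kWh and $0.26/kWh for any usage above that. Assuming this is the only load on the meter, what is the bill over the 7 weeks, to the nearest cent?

Runtime = 15 h/week × 7 weeks = 105 h
Energy = 0.2 kW × 105 h = 21 kWh
Tier 1 (0–10 kWh): 10 × $0.24 = $2.4
Above 10 kWh: 11 × $0.26 = $2.86
Bill = $5.26

$5.26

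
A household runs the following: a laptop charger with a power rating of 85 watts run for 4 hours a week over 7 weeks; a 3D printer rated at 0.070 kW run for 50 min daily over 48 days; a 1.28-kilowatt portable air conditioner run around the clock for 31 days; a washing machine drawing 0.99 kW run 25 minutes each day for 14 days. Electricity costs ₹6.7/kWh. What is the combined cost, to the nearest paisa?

laptop charger: Runtime = 4 h/week × 7 weeks = 28 h
laptop charger: 0.085 kW × 28 h = 2.38 kWh
3D printer: Runtime = 50 min × 48 = 2400 min = 40 h
3D printer: 0.07 kW × 40 h = 2.8 kWh
portable air conditioner: Runtime = 24 h × 31 = 744 h
portable air conditioner: 1.28 kW × 744 h = 952.32 kWh
washing machine: Runtime = 25 min × 14 = 350 min = 5.833333… h
washing machine: 0.99 kW × 5.833333… h = 5.775 kWh
Total energy = 963.275 kWh
Cost = 963.275 × ₹6.7 = ₹6453.94

₹6453.94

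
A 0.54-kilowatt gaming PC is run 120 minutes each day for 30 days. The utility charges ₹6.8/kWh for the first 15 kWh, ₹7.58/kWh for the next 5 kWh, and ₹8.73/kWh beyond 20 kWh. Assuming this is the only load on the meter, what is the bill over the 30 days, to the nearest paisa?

₹248.15

Runtime = 120 min × 30 = 3600 min = 60 h
Energy = 0.54 kW × 60 h = 32.4 kWh
Tier 1 (0–15 kWh): 15 × ₹6.8 = ₹102
Tier 2 (15–20 kWh): 5 × ₹7.58 = ₹37.9
Above 20 kWh: 12.4 × ₹8.73 = ₹108.252
Bill = ₹248.15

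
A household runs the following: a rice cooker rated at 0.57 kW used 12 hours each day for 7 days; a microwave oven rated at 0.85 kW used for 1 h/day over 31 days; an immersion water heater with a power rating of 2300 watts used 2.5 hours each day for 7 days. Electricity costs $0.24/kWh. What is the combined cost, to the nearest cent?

$27.48

rice cooker: Runtime = 12 h/day × 7 days = 84 h
rice cooker: 0.57 kW × 84 h = 47.88 kWh
microwave oven: Runtime = 1 h/day × 31 days = 31 h
microwave oven: 0.85 kW × 31 h = 26.35 kWh
immersion water heater: Runtime = 2.5 h/day × 7 days = 17.5 h
immersion water heater: 2.3 kW × 17.5 h = 40.25 kWh
Total energy = 114.48 kWh
Cost = 114.48 × $0.24 = $27.48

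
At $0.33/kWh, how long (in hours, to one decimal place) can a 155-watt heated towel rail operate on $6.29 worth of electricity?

123.0 h

Energy available = $6.29 ÷ $0.33/kWh = 19.0606 kWh
Hours = 19.0606 kWh ÷ 0.155 kW = 123.0 h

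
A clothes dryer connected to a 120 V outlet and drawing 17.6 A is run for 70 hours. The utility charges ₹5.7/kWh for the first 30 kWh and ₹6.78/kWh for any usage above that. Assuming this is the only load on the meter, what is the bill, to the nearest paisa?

₹969.96

Power = 17.6 A × 120 V = 2112 W = 2.112 kW
Energy = 2.112 kW × 70 h = 147.84 kWh
Tier 1 (0–30 kWh): 30 × ₹5.7 = ₹171
Above 30 kWh: 117.84 × ₹6.78 = ₹798.9552
Bill = ₹969.96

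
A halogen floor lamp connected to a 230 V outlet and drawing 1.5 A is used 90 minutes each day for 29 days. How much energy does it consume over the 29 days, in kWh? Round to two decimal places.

15.01 kWh

Power = 1.5 A × 230 V = 345 W = 0.345 kW
Runtime = 90 min × 29 = 2610 min = 43.5 h
Energy = 0.345 kW × 43.5 h = 15.0075 kWh ≈ 15.01 kWh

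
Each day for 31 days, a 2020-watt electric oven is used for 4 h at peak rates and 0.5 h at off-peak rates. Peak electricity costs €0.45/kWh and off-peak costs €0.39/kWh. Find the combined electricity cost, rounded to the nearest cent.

Peak energy = 2.02 kW × 4 h × 31 = 250.48 kWh
Off-peak energy = 2.02 kW × 0.5 h × 31 = 31.31 kWh
Cost = 250.48 × €0.45 + 31.31 × €0.39 = €112.716 + €12.2109 = €124.93

€124.93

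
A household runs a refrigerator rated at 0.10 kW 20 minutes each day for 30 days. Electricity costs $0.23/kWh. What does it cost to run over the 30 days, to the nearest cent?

$0.23

Runtime = 20 min × 30 = 600 min = 10 h
Energy = 0.1 kW × 10 h = 1 kWh
Cost = 1 kWh × $0.23/kWh = $0.23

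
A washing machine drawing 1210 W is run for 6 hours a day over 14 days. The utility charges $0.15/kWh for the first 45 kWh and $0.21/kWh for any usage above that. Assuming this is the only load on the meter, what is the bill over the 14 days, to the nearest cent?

Runtime = 6 h/day × 14 days = 84 h
Energy = 1.21 kW × 84 h = 101.64 kWh
Tier 1 (0–45 kWh): 45 × $0.15 = $6.75
Above 45 kWh: 56.64 × $0.21 = $11.8944
Bill = $18.64

$18.64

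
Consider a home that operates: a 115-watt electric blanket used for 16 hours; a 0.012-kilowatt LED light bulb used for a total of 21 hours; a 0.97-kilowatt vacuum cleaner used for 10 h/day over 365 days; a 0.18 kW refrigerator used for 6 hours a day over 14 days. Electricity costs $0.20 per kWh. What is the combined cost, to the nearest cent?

$711.54

electric blanket: 0.115 kW × 16 h = 1.84 kWh
LED light bulb: 0.012 kW × 21 h = 0.252 kWh
vacuum cleaner: Runtime = 10 h/day × 365 days = 3650 h
vacuum cleaner: 0.97 kW × 3650 h = 3540.5 kWh
refrigerator: Runtime = 6 h/day × 14 days = 84 h
refrigerator: 0.18 kW × 84 h = 15.12 kWh
Total energy = 3557.712 kWh
Cost = 3557.712 × $0.20 = $711.54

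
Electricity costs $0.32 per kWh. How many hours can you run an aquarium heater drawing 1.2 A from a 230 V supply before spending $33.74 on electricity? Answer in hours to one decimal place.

Power = 1.2 A × 230 V = 276 W = 0.276 kW
Energy available = $33.74 ÷ $0.32/kWh = 105.4375 kWh
Hours = 105.4375 kWh ÷ 0.276 kW = 382.0 h

382.0 h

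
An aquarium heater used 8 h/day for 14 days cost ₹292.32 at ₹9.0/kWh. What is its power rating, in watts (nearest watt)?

Energy = ₹292.32 ÷ ₹9.0/kWh = 32.48 kWh
Runtime = 8 h/day × 14 days = 112 h
Power = 32.48 kWh ÷ 112 h = 0.29 kW = 290 W

290 W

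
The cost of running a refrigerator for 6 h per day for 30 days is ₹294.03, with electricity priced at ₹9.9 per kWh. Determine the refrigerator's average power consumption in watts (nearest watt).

165 W

Energy = ₹294.03 ÷ ₹9.9/kWh = 29.7 kWh
Runtime = 6 h/day × 30 days = 180 h
Power = 29.7 kWh ÷ 180 h = 0.165 kW = 165 W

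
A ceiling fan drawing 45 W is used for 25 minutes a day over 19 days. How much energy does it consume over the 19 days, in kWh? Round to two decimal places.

0.36 kWh

Runtime = 25 min × 19 = 475 min = 7.916666… h
Energy = 0.045 kW × 7.916666… h = 0.35625 kWh ≈ 0.36 kWh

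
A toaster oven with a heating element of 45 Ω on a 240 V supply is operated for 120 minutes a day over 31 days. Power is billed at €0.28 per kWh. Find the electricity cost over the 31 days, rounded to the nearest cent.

Power = V²/R = 240²/45 = 1280 W = 1.28 kW
Runtime = 120 min × 31 = 3720 min = 62 h
Energy = 1.28 kW × 62 h = 79.36 kWh
Cost = 79.36 kWh × €0.28/kWh = €22.22

€22.22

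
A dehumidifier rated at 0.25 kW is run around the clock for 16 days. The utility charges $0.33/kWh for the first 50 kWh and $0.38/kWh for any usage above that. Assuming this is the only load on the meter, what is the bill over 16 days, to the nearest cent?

$33.98

Runtime = 24 h × 16 = 384 h
Energy = 0.25 kW × 384 h = 96 kWh
Tier 1 (0–50 kWh): 50 × $0.33 = $16.5
Above 50 kWh: 46 × $0.38 = $17.48
Bill = $33.98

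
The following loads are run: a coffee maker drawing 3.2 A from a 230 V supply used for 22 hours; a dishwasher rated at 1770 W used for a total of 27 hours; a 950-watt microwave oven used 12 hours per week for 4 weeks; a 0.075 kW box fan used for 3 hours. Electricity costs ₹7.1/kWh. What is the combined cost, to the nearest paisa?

₹779.63

coffee maker: Power = 3.2 A × 230 V = 736 W = 0.736 kW
coffee maker: 0.736 kW × 22 h = 16.192 kWh
dishwasher: 1.77 kW × 27 h = 47.79 kWh
microwave oven: Runtime = 12 h/week × 4 weeks = 48 h
microwave oven: 0.95 kW × 48 h = 45.6 kWh
box fan: 0.075 kW × 3 h = 0.225 kWh
Total energy = 109.807 kWh
Cost = 109.807 × ₹7.1 = ₹779.63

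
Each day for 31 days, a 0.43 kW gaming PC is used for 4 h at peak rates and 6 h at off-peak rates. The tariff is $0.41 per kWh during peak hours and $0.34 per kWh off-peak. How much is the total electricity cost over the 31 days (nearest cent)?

Peak energy = 0.43 kW × 4 h × 31 = 53.32 kWh
Off-peak energy = 0.43 kW × 6 h × 31 = 79.98 kWh
Cost = 53.32 × $0.41 + 79.98 × $0.34 = $21.8612 + $27.1932 = $49.05

$49.05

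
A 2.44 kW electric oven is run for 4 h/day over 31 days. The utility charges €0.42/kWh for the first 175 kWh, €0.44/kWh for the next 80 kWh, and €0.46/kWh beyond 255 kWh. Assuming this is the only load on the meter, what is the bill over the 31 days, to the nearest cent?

€130.58

Runtime = 4 h/day × 31 days = 124 h
Energy = 2.44 kW × 124 h = 302.56 kWh
Tier 1 (0–175 kWh): 175 × €0.42 = €73.5
Tier 2 (175–255 kWh): 80 × €0.44 = €35.2
Above 255 kWh: 47.56 × €0.46 = €21.8776
Bill = €130.58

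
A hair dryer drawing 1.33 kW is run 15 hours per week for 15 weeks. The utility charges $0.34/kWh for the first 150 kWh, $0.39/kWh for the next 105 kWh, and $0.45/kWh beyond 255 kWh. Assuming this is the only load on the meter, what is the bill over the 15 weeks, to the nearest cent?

Runtime = 15 h/week × 15 weeks = 225 h
Energy = 1.33 kW × 225 h = 299.25 kWh
Tier 1 (0–150 kWh): 150 × $0.34 = $51
Tier 2 (150–255 kWh): 105 × $0.39 = $40.95
Above 255 kWh: 44.25 × $0.45 = $19.9125
Bill = $111.86

$111.86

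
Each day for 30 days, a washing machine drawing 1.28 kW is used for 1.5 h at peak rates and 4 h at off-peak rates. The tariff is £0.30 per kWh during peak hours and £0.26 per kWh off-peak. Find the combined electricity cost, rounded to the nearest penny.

Peak energy = 1.28 kW × 1.5 h × 30 = 57.6 kWh
Off-peak energy = 1.28 kW × 4 h × 30 = 153.6 kWh
Cost = 57.6 × £0.30 + 153.6 × £0.26 = £17.28 + £39.936 = £57.22

£57.22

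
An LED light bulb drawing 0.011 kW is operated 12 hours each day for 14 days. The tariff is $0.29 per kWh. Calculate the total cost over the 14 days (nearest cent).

$0.54

Runtime = 12 h/day × 14 days = 168 h
Energy = 0.011 kW × 168 h = 1.848 kWh
Cost = 1.848 kWh × $0.29/kWh = $0.54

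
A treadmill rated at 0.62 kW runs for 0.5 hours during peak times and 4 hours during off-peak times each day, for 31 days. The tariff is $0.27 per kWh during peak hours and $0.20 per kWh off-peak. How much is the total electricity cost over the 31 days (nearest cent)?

Peak energy = 0.62 kW × 0.5 h × 31 = 9.61 kWh
Off-peak energy = 0.62 kW × 4 h × 31 = 76.88 kWh
Cost = 9.61 × $0.27 + 76.88 × $0.20 = $2.5947 + $15.376 = $17.97

$17.97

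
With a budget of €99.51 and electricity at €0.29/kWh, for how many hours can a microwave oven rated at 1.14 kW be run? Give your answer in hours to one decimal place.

301.0 h

Energy available = €99.51 ÷ €0.29/kWh = 343.1379 kWh
Hours = 343.1379 kWh ÷ 1.14 kW = 301.0 h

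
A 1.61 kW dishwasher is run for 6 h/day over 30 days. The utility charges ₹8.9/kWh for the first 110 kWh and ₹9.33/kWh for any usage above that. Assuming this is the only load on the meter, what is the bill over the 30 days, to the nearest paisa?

₹2656.53

Runtime = 6 h/day × 30 days = 180 h
Energy = 1.61 kW × 180 h = 289.8 kWh
Tier 1 (0–110 kWh): 110 × ₹8.9 = ₹979
Above 110 kWh: 179.8 × ₹9.33 = ₹1677.534
Bill = ₹2656.53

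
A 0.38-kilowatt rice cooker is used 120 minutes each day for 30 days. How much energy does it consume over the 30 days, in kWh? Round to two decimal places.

Runtime = 120 min × 30 = 3600 min = 60 h
Energy = 0.38 kW × 60 h = 22.8 kWh

22.80 kWh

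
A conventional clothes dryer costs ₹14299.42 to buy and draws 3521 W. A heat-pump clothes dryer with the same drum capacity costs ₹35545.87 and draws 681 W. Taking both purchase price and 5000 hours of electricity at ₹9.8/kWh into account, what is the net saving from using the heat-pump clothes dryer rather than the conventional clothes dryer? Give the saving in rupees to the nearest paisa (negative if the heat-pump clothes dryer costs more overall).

₹117913.55

conventional clothes dryer: ₹14299.42 + (3521/1000) kW × 5000 h × ₹9.8 = ₹14299.42 + ₹172529 = ₹186828.42
heat-pump clothes dryer: ₹35545.87 + (681/1000) kW × 5000 h × ₹9.8 = ₹35545.87 + ₹33369 = ₹68914.87
Saving = ₹186828.42 − ₹68914.87 = ₹117913.55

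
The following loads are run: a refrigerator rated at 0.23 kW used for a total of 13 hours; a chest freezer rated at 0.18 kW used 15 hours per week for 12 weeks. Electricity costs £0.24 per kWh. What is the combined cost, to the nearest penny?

refrigerator: 0.23 kW × 13 h = 2.99 kWh
chest freezer: Runtime = 15 h/week × 12 weeks = 180 h
chest freezer: 0.18 kW × 180 h = 32.4 kWh
Total energy = 35.39 kWh
Cost = 35.39 × £0.24 = £8.49

£8.49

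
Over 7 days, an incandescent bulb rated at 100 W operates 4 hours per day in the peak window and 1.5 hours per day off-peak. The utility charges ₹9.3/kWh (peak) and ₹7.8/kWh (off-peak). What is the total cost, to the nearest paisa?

Peak energy = 0.1 kW × 4 h × 7 = 2.8 kWh
Off-peak energy = 0.1 kW × 1.5 h × 7 = 1.05 kWh
Cost = 2.8 × ₹9.3 + 1.05 × ₹7.8 = ₹26.04 + ₹8.19 = ₹34.23

₹34.23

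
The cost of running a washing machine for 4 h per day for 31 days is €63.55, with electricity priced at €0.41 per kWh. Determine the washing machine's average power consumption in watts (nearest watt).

Energy = €63.55 ÷ €0.41/kWh = 155 kWh
Runtime = 4 h/day × 31 days = 124 h
Power = 155 kWh ÷ 124 h = 1.25 kW = 1250 W

1250 W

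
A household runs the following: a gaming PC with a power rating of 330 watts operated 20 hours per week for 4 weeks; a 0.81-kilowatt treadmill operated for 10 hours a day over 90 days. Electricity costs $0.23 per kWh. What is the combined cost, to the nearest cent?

gaming PC: Runtime = 20 h/week × 4 weeks = 80 h
gaming PC: 0.33 kW × 80 h = 26.4 kWh
treadmill: Runtime = 10 h/day × 90 days = 900 h
treadmill: 0.81 kW × 900 h = 729 kWh
Total energy = 755.4 kWh
Cost = 755.4 × $0.23 = $173.74

$173.74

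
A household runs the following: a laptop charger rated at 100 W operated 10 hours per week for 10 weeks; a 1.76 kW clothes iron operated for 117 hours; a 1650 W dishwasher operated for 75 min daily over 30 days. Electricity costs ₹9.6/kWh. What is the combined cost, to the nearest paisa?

laptop charger: Runtime = 10 h/week × 10 weeks = 100 h
laptop charger: 0.1 kW × 100 h = 10 kWh
clothes iron: 1.76 kW × 117 h = 205.92 kWh
dishwasher: Runtime = 75 min × 30 = 2250 min = 37.5 h
dishwasher: 1.65 kW × 37.5 h = 61.875 kWh
Total energy = 277.795 kWh
Cost = 277.795 × ₹9.6 = ₹2666.83

₹2666.83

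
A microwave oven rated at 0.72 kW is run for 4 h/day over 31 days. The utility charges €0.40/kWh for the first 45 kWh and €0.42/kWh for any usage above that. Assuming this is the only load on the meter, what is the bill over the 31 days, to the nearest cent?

€36.60

Runtime = 4 h/day × 31 days = 124 h
Energy = 0.72 kW × 124 h = 89.28 kWh
Tier 1 (0–45 kWh): 45 × €0.40 = €18
Above 45 kWh: 44.28 × €0.42 = €18.5976
Bill = €36.60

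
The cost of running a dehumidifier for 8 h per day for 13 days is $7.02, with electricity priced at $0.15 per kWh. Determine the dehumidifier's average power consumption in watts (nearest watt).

450 W

Energy = $7.02 ÷ $0.15/kWh = 46.8 kWh
Runtime = 8 h/day × 13 days = 104 h
Power = 46.8 kWh ÷ 104 h = 0.45 kW = 450 W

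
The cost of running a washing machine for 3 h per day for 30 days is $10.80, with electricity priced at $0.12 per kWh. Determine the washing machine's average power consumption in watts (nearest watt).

Energy = $10.80 ÷ $0.12/kWh = 90 kWh
Runtime = 3 h/day × 30 days = 90 h
Power = 90 kWh ÷ 90 h = 1 kW = 1000 W

1000 W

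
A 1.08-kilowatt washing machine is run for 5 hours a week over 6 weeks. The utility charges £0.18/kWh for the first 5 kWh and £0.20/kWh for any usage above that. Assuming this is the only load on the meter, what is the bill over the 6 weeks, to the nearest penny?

£6.38

Runtime = 5 h/week × 6 weeks = 30 h
Energy = 1.08 kW × 30 h = 32.4 kWh
Tier 1 (0–5 kWh): 5 × £0.18 = £0.9
Above 5 kWh: 27.4 × £0.20 = £5.48
Bill = £6.38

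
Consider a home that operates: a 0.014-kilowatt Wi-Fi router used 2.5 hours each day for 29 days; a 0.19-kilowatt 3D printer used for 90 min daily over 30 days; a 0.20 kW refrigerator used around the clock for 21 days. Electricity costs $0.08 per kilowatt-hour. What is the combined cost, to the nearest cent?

$8.83

Wi-Fi router: Runtime = 2.5 h/day × 29 days = 72.5 h
Wi-Fi router: 0.014 kW × 72.5 h = 1.015 kWh
3D printer: Runtime = 90 min × 30 = 2700 min = 45 h
3D printer: 0.19 kW × 45 h = 8.55 kWh
refrigerator: Runtime = 24 h × 21 = 504 h
refrigerator: 0.2 kW × 504 h = 100.8 kWh
Total energy = 110.365 kWh
Cost = 110.365 × $0.08 = $8.83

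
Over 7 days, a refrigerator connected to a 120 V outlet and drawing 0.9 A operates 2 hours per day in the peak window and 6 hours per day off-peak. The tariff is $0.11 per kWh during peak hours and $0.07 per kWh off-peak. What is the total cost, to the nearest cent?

Power = 0.9 A × 120 V = 108 W = 0.108 kW
Peak energy = 0.108 kW × 2 h × 7 = 1.512 kWh
Off-peak energy = 0.108 kW × 6 h × 7 = 4.536 kWh
Cost = 1.512 × $0.11 + 4.536 × $0.07 = $0.16632 + $0.31752 = $0.48

$0.48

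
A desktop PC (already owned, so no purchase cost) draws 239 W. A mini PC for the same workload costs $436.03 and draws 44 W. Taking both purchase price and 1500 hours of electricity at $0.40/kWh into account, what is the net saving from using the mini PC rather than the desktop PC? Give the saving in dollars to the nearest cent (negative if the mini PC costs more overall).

desktop PC: $0.00 + (239/1000) kW × 1500 h × $0.40 = $0.00 + $143.4 = $143.4
mini PC: $436.03 + (44/1000) kW × 1500 h × $0.40 = $436.03 + $26.4 = $462.43
Saving = $143.4 − $462.43 = −$319.03

-$319.03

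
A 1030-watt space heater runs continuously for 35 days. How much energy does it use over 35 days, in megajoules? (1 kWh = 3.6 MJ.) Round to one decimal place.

3114.7 MJ

Runtime = 24 h × 35 = 840 h
Energy = 1.03 kW × 840 h = 865.2 kWh
= 865.2 × 3.6 MJ = 3114.7 MJ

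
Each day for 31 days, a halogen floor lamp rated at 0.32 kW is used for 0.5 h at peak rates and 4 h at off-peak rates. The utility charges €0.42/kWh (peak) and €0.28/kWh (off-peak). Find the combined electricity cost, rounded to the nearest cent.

€13.19

Peak energy = 0.32 kW × 0.5 h × 31 = 4.96 kWh
Off-peak energy = 0.32 kW × 4 h × 31 = 39.68 kWh
Cost = 4.96 × €0.42 + 39.68 × €0.28 = €2.0832 + €11.1104 = €13.19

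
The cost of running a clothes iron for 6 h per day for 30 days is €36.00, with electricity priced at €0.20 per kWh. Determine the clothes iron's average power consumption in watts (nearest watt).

1000 W

Energy = €36.00 ÷ €0.20/kWh = 180 kWh
Runtime = 6 h/day × 30 days = 180 h
Power = 180 kWh ÷ 180 h = 1 kW = 1000 W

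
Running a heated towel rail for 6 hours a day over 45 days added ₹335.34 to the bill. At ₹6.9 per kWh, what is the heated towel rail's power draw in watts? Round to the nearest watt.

Energy = ₹335.34 ÷ ₹6.9/kWh = 48.6 kWh
Runtime = 6 h/day × 45 days = 270 h
Power = 48.6 kWh ÷ 270 h = 0.18 kW = 180 W

180 W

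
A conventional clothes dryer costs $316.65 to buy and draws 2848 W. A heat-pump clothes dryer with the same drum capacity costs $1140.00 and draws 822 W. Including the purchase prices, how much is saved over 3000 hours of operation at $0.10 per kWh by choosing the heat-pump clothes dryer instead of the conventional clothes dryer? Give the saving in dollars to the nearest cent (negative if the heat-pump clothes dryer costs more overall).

conventional clothes dryer: $316.65 + (2848/1000) kW × 3000 h × $0.10 = $316.65 + $854.4 = $1171.05
heat-pump clothes dryer: $1140.00 + (822/1000) kW × 3000 h × $0.10 = $1140.00 + $246.6 = $1386.6
Saving = $1171.05 − $1386.6 = −$215.55

-$215.55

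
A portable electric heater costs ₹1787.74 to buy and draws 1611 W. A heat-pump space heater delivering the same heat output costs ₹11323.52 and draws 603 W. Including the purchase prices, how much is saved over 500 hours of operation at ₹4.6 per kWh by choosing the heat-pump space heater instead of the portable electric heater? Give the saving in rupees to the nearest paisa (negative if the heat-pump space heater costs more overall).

-₹7217.38

portable electric heater: ₹1787.74 + (1611/1000) kW × 500 h × ₹4.6 = ₹1787.74 + ₹3705.3 = ₹5493.04
heat-pump space heater: ₹11323.52 + (603/1000) kW × 500 h × ₹4.6 = ₹11323.52 + ₹1386.9 = ₹12710.42
Saving = ₹5493.04 − ₹12710.42 = −₹7217.38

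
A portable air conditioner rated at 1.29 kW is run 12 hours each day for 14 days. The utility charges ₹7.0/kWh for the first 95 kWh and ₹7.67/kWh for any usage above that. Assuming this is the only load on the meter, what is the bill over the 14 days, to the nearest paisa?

₹1598.59

Runtime = 12 h/day × 14 days = 168 h
Energy = 1.29 kW × 168 h = 216.72 kWh
Tier 1 (0–95 kWh): 95 × ₹7.0 = ₹665
Above 95 kWh: 121.72 × ₹7.67 = ₹933.5924
Bill = ₹1598.59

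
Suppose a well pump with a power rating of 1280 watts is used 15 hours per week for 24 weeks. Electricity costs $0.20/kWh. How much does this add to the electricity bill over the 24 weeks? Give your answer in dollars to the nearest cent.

$92.16

Runtime = 15 h/week × 24 weeks = 360 h
Energy = 1.28 kW × 360 h = 460.8 kWh
Cost = 460.8 kWh × $0.20/kWh = $92.16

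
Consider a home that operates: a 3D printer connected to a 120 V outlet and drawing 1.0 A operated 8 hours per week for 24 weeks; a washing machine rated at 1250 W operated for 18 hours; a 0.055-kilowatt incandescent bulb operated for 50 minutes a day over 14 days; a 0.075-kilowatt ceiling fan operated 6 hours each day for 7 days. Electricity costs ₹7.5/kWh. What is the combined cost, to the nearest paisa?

₹369.99

3D printer: Power = 1.0 A × 120 V = 120 W = 0.12 kW
3D printer: Runtime = 8 h/week × 24 weeks = 192 h
3D printer: 0.12 kW × 192 h = 23.04 kWh
washing machine: 1.25 kW × 18 h = 22.5 kWh
incandescent bulb: Runtime = 50 min × 14 = 700 min = 11.666666… h
incandescent bulb: 0.055 kW × 11.666666… h = 0.641666… kWh
ceiling fan: Runtime = 6 h/day × 7 days = 42 h
ceiling fan: 0.075 kW × 42 h = 3.15 kWh
Total energy = 49.331666… kWh
Cost = 49.331666… × ₹7.5 = ₹369.99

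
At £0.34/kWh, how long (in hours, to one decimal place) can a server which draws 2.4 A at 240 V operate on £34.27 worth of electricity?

175.0 h

Power = 2.4 A × 240 V = 576 W = 0.576 kW
Energy available = £34.27 ÷ £0.34/kWh = 100.7941 kWh
Hours = 100.7941 kWh ÷ 0.576 kW = 175.0 h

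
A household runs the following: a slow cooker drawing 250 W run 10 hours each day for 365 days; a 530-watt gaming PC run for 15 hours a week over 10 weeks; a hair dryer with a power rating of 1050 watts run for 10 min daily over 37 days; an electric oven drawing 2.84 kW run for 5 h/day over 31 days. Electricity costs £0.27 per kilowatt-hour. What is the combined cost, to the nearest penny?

slow cooker: Runtime = 10 h/day × 365 days = 3650 h
slow cooker: 0.25 kW × 3650 h = 912.5 kWh
gaming PC: Runtime = 15 h/week × 10 weeks = 150 h
gaming PC: 0.53 kW × 150 h = 79.5 kWh
hair dryer: Runtime = 10 min × 37 = 370 min = 6.166666… h
hair dryer: 1.05 kW × 6.166666… h = 6.475 kWh
electric oven: Runtime = 5 h/day × 31 days = 155 h
electric oven: 2.84 kW × 155 h = 440.2 kWh
Total energy = 1438.675 kWh
Cost = 1438.675 × £0.27 = £388.44

£388.44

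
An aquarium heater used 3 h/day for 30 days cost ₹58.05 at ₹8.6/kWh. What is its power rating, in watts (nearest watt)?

75 W

Energy = ₹58.05 ÷ ₹8.6/kWh = 6.75 kWh
Runtime = 3 h/day × 30 days = 90 h
Power = 6.75 kWh ÷ 90 h = 0.075 kW = 75 W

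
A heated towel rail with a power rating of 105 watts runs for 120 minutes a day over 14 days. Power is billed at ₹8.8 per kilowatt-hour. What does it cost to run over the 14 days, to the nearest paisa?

₹25.87

Runtime = 120 min × 14 = 1680 min = 28 h
Energy = 0.105 kW × 28 h = 2.94 kWh
Cost = 2.94 kWh × ₹8.8/kWh = ₹25.87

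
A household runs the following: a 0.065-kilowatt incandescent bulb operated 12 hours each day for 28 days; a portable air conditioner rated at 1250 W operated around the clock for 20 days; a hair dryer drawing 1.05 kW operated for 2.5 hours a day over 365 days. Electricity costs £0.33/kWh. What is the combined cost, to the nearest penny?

£521.39

incandescent bulb: Runtime = 12 h/day × 28 days = 336 h
incandescent bulb: 0.065 kW × 336 h = 21.84 kWh
portable air conditioner: Runtime = 24 h × 20 = 480 h
portable air conditioner: 1.25 kW × 480 h = 600 kWh
hair dryer: Runtime = 2.5 h/day × 365 days = 912.5 h
hair dryer: 1.05 kW × 912.5 h = 958.125 kWh
Total energy = 1579.965 kWh
Cost = 1579.965 × £0.33 = £521.39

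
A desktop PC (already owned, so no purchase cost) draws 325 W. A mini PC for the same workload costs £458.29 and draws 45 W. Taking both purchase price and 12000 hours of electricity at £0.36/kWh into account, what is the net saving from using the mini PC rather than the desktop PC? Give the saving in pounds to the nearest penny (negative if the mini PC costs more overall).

desktop PC: £0.00 + (325/1000) kW × 12000 h × £0.36 = £0.00 + £1404 = £1404
mini PC: £458.29 + (45/1000) kW × 12000 h × £0.36 = £458.29 + £194.4 = £652.69
Saving = £1404 − £652.69 = £751.31

£751.31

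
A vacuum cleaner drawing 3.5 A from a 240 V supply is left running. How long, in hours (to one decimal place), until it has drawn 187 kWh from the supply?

Power = 3.5 A × 240 V = 840 W = 0.84 kW
Hours = 187 kWh ÷ 0.84 kW = 222.6 h

222.6 h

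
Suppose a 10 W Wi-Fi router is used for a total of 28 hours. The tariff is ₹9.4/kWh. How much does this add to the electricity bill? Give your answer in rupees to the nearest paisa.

₹2.63

Energy = 0.01 kW × 28 h = 0.28 kWh
Cost = 0.28 kWh × ₹9.4/kWh = ₹2.63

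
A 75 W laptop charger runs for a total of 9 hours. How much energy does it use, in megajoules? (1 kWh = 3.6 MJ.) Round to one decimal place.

Energy = 0.075 kW × 9 h = 0.675 kWh
= 0.675 × 3.6 MJ = 2.4 MJ

2.4 MJ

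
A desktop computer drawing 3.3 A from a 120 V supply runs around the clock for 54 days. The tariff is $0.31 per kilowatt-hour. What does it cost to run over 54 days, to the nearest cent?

Power = 3.3 A × 120 V = 396 W = 0.396 kW
Runtime = 24 h × 54 = 1296 h
Energy = 0.396 kW × 1296 h = 513.216 kWh
Cost = 513.216 kWh × $0.31/kWh = $159.10

$159.10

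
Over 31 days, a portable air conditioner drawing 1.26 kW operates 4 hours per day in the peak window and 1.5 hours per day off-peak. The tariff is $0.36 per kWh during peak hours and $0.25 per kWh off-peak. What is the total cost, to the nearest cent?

$70.89

Peak energy = 1.26 kW × 4 h × 31 = 156.24 kWh
Off-peak energy = 1.26 kW × 1.5 h × 31 = 58.59 kWh
Cost = 156.24 × $0.36 + 58.59 × $0.25 = $56.2464 + $14.6475 = $70.89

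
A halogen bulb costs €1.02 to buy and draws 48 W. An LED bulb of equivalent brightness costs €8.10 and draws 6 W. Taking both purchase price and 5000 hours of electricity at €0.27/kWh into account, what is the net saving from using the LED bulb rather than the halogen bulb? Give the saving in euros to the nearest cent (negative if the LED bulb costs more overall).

halogen bulb: €1.02 + (48/1000) kW × 5000 h × €0.27 = €1.02 + €64.8 = €65.82
LED bulb: €8.10 + (6/1000) kW × 5000 h × €0.27 = €8.10 + €8.1 = €16.2
Saving = €65.82 − €16.2 = €49.62

€49.62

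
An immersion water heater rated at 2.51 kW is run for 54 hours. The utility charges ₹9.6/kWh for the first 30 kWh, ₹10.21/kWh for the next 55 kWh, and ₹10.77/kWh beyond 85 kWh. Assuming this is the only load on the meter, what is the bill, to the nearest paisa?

Energy = 2.51 kW × 54 h = 135.54 kWh
Tier 1 (0–30 kWh): 30 × ₹9.6 = ₹288
Tier 2 (30–85 kWh): 55 × ₹10.21 = ₹561.55
Above 85 kWh: 50.54 × ₹10.77 = ₹544.3158
Bill = ₹1393.87

₹1393.87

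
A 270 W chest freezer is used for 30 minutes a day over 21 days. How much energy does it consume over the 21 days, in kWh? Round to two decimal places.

2.84 kWh

Runtime = 30 min × 21 = 630 min = 10.5 h
Energy = 0.27 kW × 10.5 h = 2.835 kWh ≈ 2.84 kWh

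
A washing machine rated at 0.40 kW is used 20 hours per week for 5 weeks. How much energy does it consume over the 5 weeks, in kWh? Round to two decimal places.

Runtime = 20 h/week × 5 weeks = 100 h
Energy = 0.4 kW × 100 h = 40 kWh

40.00 kWh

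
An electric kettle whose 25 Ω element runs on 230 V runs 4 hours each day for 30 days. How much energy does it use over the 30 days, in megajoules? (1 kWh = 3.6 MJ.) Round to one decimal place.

Power = V²/R = 230²/25 = 2116 W = 2.116 kW
Runtime = 4 h/day × 30 days = 120 h
Energy = 2.116 kW × 120 h = 253.92 kWh
= 253.92 × 3.6 MJ = 914.1 MJ

914.1 MJ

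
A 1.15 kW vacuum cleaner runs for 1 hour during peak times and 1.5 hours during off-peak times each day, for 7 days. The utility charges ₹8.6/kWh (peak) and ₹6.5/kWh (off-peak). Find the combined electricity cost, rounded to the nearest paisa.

₹147.72

Peak energy = 1.15 kW × 1 h × 7 = 8.05 kWh
Off-peak energy = 1.15 kW × 1.5 h × 7 = 12.075 kWh
Cost = 8.05 × ₹8.6 + 12.075 × ₹6.5 = ₹69.23 + ₹78.4875 = ₹147.72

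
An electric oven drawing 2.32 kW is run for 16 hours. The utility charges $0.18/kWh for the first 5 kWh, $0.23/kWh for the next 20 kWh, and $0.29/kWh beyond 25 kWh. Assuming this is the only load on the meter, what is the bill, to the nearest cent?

Energy = 2.32 kW × 16 h = 37.12 kWh
Tier 1 (0–5 kWh): 5 × $0.18 = $0.9
Tier 2 (5–25 kWh): 20 × $0.23 = $4.6
Above 25 kWh: 12.12 × $0.29 = $3.5148
Bill = $9.01

$9.01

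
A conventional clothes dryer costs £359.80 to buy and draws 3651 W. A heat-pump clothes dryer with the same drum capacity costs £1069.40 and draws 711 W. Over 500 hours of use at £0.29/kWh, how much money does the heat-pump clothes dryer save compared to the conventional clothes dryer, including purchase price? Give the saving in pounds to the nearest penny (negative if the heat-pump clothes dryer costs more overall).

-£283.30

conventional clothes dryer: £359.80 + (3651/1000) kW × 500 h × £0.29 = £359.80 + £529.395 = £889.195
heat-pump clothes dryer: £1069.40 + (711/1000) kW × 500 h × £0.29 = £1069.40 + £103.095 = £1172.495
Saving = £889.195 − £1172.495 = −£283.3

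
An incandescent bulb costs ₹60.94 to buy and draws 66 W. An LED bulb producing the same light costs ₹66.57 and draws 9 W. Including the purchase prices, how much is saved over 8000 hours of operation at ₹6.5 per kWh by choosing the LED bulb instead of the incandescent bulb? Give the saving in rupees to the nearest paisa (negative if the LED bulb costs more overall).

₹2958.37

incandescent bulb: ₹60.94 + (66/1000) kW × 8000 h × ₹6.5 = ₹60.94 + ₹3432 = ₹3492.94
LED bulb: ₹66.57 + (9/1000) kW × 8000 h × ₹6.5 = ₹66.57 + ₹468 = ₹534.57
Saving = ₹3492.94 − ₹534.57 = ₹2958.37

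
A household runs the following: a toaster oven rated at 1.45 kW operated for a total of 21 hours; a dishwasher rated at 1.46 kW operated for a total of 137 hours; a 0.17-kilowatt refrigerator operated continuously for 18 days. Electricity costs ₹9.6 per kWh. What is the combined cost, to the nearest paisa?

₹2917.54

toaster oven: 1.45 kW × 21 h = 30.45 kWh
dishwasher: 1.46 kW × 137 h = 200.02 kWh
refrigerator: Runtime = 24 h × 18 = 432 h
refrigerator: 0.17 kW × 432 h = 73.44 kWh
Total energy = 303.91 kWh
Cost = 303.91 × ₹9.6 = ₹2917.54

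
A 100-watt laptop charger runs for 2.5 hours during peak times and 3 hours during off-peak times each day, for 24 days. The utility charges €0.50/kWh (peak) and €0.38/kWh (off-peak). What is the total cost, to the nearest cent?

€5.74

Peak energy = 0.1 kW × 2.5 h × 24 = 6 kWh
Off-peak energy = 0.1 kW × 3 h × 24 = 7.2 kWh
Cost = 6 × €0.50 + 7.2 × €0.38 = €3 + €2.736 = €5.74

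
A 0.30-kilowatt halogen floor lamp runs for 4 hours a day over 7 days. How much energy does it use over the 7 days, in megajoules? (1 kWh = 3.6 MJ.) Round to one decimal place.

30.2 MJ

Runtime = 4 h/day × 7 days = 28 h
Energy = 0.3 kW × 28 h = 8.4 kWh
= 8.4 × 3.6 MJ = 30.2 MJ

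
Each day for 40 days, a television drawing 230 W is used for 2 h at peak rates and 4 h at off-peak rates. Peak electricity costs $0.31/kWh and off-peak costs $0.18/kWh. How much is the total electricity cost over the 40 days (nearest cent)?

$12.33

Peak energy = 0.23 kW × 2 h × 40 = 18.4 kWh
Off-peak energy = 0.23 kW × 4 h × 40 = 36.8 kWh
Cost = 18.4 × $0.31 + 36.8 × $0.18 = $5.704 + $6.624 = $12.33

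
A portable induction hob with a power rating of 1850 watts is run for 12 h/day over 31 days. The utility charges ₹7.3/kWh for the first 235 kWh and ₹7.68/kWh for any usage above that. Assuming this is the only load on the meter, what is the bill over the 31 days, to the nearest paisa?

Runtime = 12 h/day × 31 days = 372 h
Energy = 1.85 kW × 372 h = 688.2 kWh
Tier 1 (0–235 kWh): 235 × ₹7.3 = ₹1715.5
Above 235 kWh: 453.2 × ₹7.68 = ₹3480.576
Bill = ₹5196.08

₹5196.08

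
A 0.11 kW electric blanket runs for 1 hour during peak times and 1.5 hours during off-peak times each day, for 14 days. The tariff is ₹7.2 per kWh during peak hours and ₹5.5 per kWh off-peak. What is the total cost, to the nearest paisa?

Peak energy = 0.11 kW × 1 h × 14 = 1.54 kWh
Off-peak energy = 0.11 kW × 1.5 h × 14 = 2.31 kWh
Cost = 1.54 × ₹7.2 + 2.31 × ₹5.5 = ₹11.088 + ₹12.705 = ₹23.79

₹23.79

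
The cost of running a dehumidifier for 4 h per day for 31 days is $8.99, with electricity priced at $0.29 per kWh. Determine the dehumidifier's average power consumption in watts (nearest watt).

Energy = $8.99 ÷ $0.29/kWh = 31 kWh
Runtime = 4 h/day × 31 days = 124 h
Power = 31 kWh ÷ 124 h = 0.25 kW = 250 W

250 W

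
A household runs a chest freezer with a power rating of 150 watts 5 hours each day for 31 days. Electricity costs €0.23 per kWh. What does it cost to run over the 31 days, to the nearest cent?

€5.35

Runtime = 5 h/day × 31 days = 155 h
Energy = 0.15 kW × 155 h = 23.25 kWh
Cost = 23.25 kWh × €0.23/kWh = €5.35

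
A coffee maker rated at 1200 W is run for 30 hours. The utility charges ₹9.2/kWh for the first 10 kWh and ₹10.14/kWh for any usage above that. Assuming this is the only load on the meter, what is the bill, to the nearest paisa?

₹355.64

Energy = 1.2 kW × 30 h = 36 kWh
Tier 1 (0–10 kWh): 10 × ₹9.2 = ₹92
Above 10 kWh: 26 × ₹10.14 = ₹263.64
Bill = ₹355.64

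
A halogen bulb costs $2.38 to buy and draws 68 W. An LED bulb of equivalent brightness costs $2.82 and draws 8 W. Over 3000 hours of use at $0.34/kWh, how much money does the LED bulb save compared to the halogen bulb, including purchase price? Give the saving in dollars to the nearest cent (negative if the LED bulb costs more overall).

$60.76

halogen bulb: $2.38 + (68/1000) kW × 3000 h × $0.34 = $2.38 + $69.36 = $71.74
LED bulb: $2.82 + (8/1000) kW × 3000 h × $0.34 = $2.82 + $8.16 = $10.98
Saving = $71.74 − $10.98 = $60.76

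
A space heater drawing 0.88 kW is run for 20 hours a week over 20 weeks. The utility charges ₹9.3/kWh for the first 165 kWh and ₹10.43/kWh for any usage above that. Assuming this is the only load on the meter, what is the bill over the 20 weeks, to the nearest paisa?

₹3484.91

Runtime = 20 h/week × 20 weeks = 400 h
Energy = 0.88 kW × 400 h = 352 kWh
Tier 1 (0–165 kWh): 165 × ₹9.3 = ₹1534.5
Above 165 kWh: 187 × ₹10.43 = ₹1950.41
Bill = ₹3484.91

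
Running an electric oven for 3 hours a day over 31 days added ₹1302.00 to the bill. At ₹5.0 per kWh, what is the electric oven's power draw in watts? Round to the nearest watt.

2800 W

Energy = ₹1302.00 ÷ ₹5.0/kWh = 260.4 kWh
Runtime = 3 h/day × 31 days = 93 h
Power = 260.4 kWh ÷ 93 h = 2.8 kW = 2800 W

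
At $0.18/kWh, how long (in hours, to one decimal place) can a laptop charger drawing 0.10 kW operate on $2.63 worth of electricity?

Energy available = $2.63 ÷ $0.18/kWh = 14.6111 kWh
Hours = 14.6111 kWh ÷ 0.1 kW = 146.1 h

146.1 h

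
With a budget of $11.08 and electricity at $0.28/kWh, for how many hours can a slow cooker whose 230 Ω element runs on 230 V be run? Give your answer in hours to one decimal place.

172.0 h

Power = V²/R = 230²/230 = 230 W = 0.23 kW
Energy available = $11.08 ÷ $0.28/kWh = 39.5714 kWh
Hours = 39.5714 kWh ÷ 0.23 kW = 172.0 h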